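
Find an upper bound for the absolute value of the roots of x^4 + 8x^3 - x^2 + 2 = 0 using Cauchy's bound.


Cauchy's bound: all roots r satisfy |r| <= 1 + max(|a_i/a_n|) for i = 0,...,n-1
where a_n is the leading coefficient.

Coefficients: [1, 8, -1, 0, 2]
Leading coefficient a_n = 1
Ratios |a_i/a_n|: 8, 1, 0, 2
Maximum ratio: 8
Cauchy's bound: |r| <= 1 + 8 = 9

Upper bound = 9


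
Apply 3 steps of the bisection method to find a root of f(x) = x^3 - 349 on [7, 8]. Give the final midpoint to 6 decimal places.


f(x) = x^3 - 349
f(7) = -6 < 0
f(8) = 163 > 0

Step 1: midpoint = (7.000000 + 8.000000)/2 = 7.500000
  f(7.500000) = 72.875000
  f(mid) > 0, so root is in [7.000000, 7.500000]

Step 2: midpoint = (7.000000 + 7.500000)/2 = 7.250000
  f(7.250000) = 32.078125
  f(mid) > 0, so root is in [7.000000, 7.250000]

Step 3: midpoint = (7.000000 + 7.250000)/2 = 7.125000
  f(7.125000) = 12.705078
  f(mid) > 0, so root is in [7.000000, 7.125000]

midpoint = 7.125000


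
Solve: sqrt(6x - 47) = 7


Square both sides: 6x - 47 = 7^2 = 49
6x = 49 + 47 = 96
x = 16
Check: sqrt(6*16 - 47) = sqrt(49) = 7 ✓

x = 16


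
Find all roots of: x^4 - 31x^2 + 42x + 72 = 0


Let p(x) = x^4 - 31x^2 + 42x + 72. By the rational root theorem (leading coefficient 1), any rational root is an integer divisor of 72: try ±1, ±2, ... in turn.
Test x = 1: value = 84 ≠ 0.
Test x = -1: value = 0 ✓, so (x + 1) is a factor.
Synthetic division by (x + 1): bring down 1; 1(-1) + 0 = -1; (-1)(-1) - 31 = -30; (-30)(-1) + 42 = 72; 72(-1) + 72 = 0 → quotient x^3 - x^2 - 30x + 72, remainder 0.
Continue with the quotient x^3 - x^2 - 30x + 72 (candidates must divide 72; re-test x = -1 first in case it repeats).
Test x = -1: value = 100 ≠ 0.
Test x = 2: value = 16 ≠ 0.
Test x = -2: value = 120 ≠ 0.
Test x = 3: value = 0 ✓, so (x - 3) is a factor.
Synthetic division by (x - 3): bring down 1; 1(3) - 1 = 2; 2(3) - 30 = -24; (-24)(3) + 72 = 0 → quotient x^2 + 2x - 24, remainder 0.
Solve the quadratic x^2 + 2x - 24 = 0: discriminant = 2^2 - 4(1)(-24) = 4 + 96 = 100.
sqrt(100) = 10, so x = (-2 ± 10)/2: x = 4 or x = -6.
Collecting all roots found:

x = -6, x = -1, x = 3, x = 4


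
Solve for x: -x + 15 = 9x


Starting with: -x + 15 = 9x
Move all x terms to left: (-1 - 9)x = 0 - 15
Simplify: -10x = -15
Divide both sides by -10: x = 3/2

x = 3/2


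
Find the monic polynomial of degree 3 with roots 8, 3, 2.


A monic polynomial with roots 8, 3, 2 is:
p(x) = (x - 8)(x - 3)(x - 2)
After multiplying by (x - 8): x - 8
After multiplying by (x - 3): x^2 - 11x + 24
After multiplying by (x - 2): x^3 - 13x^2 + 46x - 48

x^3 - 13x^2 + 46x - 48


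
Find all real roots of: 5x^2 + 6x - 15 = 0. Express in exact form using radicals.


Using the quadratic formula: x = (-b ± sqrt(b^2 - 4ac)) / (2a)
Here a = 5, b = 6, c = -15
Discriminant = b^2 - 4ac = 6^2 - 4(5)(-15) = 36 + 300 = 336
Since discriminant = 336 > 0, there are two real roots.
x = (-6 ± 4*sqrt(21)) / 10
Simplifying: x = (-3 ± 2*sqrt(21)) / 5
Numerically: x ≈ 1.2330 or x ≈ -2.4330

x = (-3 + 2*sqrt(21)) / 5 or x = (-3 - 2*sqrt(21)) / 5


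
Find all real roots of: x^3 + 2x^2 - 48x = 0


The constant term is 0, so x = 0 is a root. Factor out x:
  x(x^2 + 2x - 48) = 0
Solve the quadratic x^2 + 2x - 48 = 0: discriminant = 2^2 - 4(1)(-48) = 4 + 192 = 196.
sqrt(196) = 14, so x = (-2 ± 14)/2: x = 6 or x = -8.

x = -8, x = 0, x = 6


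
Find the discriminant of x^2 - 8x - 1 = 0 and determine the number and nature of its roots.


For ax^2 + bx + c = 0, discriminant D = b^2 - 4ac
Here a = 1, b = -8, c = -1
D = (-8)^2 - 4(1)(-1) = 64 + 4 = 68

D = 68 > 0 but not a perfect square
The equation has 2 distinct real irrational roots.

Discriminant = 68, 2 distinct real irrational roots


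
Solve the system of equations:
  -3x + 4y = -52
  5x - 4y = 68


Using Cramer's rule:
Determinant D = (-3)(-4) - (5)(4) = 12 - 20 = -8
Dx = (-52)(-4) - (68)(4) = 208 - 272 = -64
Dy = (-3)(68) - (5)(-52) = -204 + 260 = 56
x = Dx/D = -64/-8 = 8
y = Dy/D = 56/-8 = -7

x = 8, y = -7


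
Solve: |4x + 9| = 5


An absolute value equation |expr| = 5 gives two cases:
Case 1: 4x + 9 = 5
  4x = -4, so x = -1
Case 2: 4x + 9 = -5
  4x = -14, so x = -7/2

x = -7/2, x = -1


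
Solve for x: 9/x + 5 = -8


Subtract 5 from both sides: 9/x = -13
Multiply both sides by x: 9 = -13 * x
Divide by -13: x = -9/13

x = -9/13


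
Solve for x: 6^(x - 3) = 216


Express both sides with the same base.
216 = 6^3
Since the bases match, equate exponents: x - 3 = 3
So x = 3 - (-3) = 6

x = 6


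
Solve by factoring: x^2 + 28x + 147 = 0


We need two numbers that multiply to 147 and add to 28.
Those numbers are 21 and 7 (since 21 * 7 = 147 and 21 + 7 = 28).
So x^2 + 28x + 147 = (x + 21)(x + 7) = 0
Setting each factor to zero: x = -21 or x = -7

x = -21, x = -7


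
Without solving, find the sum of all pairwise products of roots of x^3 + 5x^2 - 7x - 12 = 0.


By Vieta's formulas for x^3 + bx^2 + cx + d = 0:
  r1 + r2 + r3 = -b/a = -5
  r1*r2 + r1*r3 + r2*r3 = c/a = -7
  r1*r2*r3 = -d/a = 12


Sum of pairwise products = -7


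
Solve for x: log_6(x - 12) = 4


Convert to exponential form: x - 12 = 6^4 = 1296
x = 1296 + 12 = 1308
Check: log_6(1308 - 12) = log_6(1296) = log_6(1296) = 4 ✓

x = 1308


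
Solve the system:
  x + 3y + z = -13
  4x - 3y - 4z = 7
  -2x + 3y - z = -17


Using Cramer's rule. Expand each determinant along the first row.
D  = 1*[(-3)*(-1) - (-4)*3] - 3*[4*(-1) - (-4)*(-2)] + 1*[4*3 - (-3)*(-2)]
  = 1*(15) - 3*(-12) + 1*(6) = 57
Dx = (-13)*[(-3)*(-1) - (-4)*3] - 3*[7*(-1) - (-4)*(-17)] + 1*[7*3 - (-3)*(-17)]
  = (-13)*(15) - 3*(-75) + 1*(-30) = 0
Dy = 1*[7*(-1) - (-4)*(-17)] - (-13)*[4*(-1) - (-4)*(-2)] + 1*[4*(-17) - 7*(-2)]
  = 1*(-75) - (-13)*(-12) + 1*(-54) = -285
Dz = 1*[(-3)*(-17) - 7*3] - 3*[4*(-17) - 7*(-2)] + (-13)*[4*3 - (-3)*(-2)]
  = 1*(30) - 3*(-54) + (-13)*(6) = 114
x = Dx/D = 0/57 = 0, y = Dy/D = -285/57 = -5, z = Dz/D = 114/57 = 2
Check eq1: (1)(0) + (3)(-5) + (1)(2) = -13 = -13 ✓
Check eq2: (4)(0) + (-3)(-5) + (-4)(2) = 7 = 7 ✓
Check eq3: (-2)(0) + (3)(-5) + (-1)(2) = -17 = -17 ✓

x = 0, y = -5, z = 2


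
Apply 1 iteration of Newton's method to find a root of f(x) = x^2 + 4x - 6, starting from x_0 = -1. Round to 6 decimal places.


Newton's method: x_(n+1) = x_n - f(x_n)/f'(x_n)
f(x) = x^2 + 4x - 6
f'(x) = 2x + 4

Iteration 1:
  f(-1.000000) = -9.000000
  f'(-1.000000) = 2.000000
  x_1 = -1.000000 - (-9.000000)/(2.000000) = 3.500000

x_1 = 3.500000


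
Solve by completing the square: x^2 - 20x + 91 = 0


Start: x^2 - 20x + 91 = 0
Move constant: x^2 - 20x = -91
Half of -20 is -10, squared is 100
Add 100 to both sides: x^2 - 20x + 100 = 9
(x - 10)^2 = 9
x - 10 = ±3
x = 10 + 3 = 13 or x = 10 - 3 = 7

x = 7, x = 13


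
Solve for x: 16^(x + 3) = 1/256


Express both sides with the same base.
1/256 = 16^(-2)
Since the bases match, equate exponents: x + 3 = -2
So x = -2 - (3) = -5

x = -5


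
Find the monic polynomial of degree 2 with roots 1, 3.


A monic polynomial with roots 1, 3 is:
p(x) = (x - 1)(x - 3)
After multiplying by (x - 1): x - 1
After multiplying by (x - 3): x^2 - 4x + 3

x^2 - 4x + 3


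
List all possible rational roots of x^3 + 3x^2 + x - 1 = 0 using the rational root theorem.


Rational root theorem: possible roots are ±p/q where:
  p divides the constant term (-1): p ∈ {1}
  q divides the leading coefficient (1): q ∈ {1}

All possible rational roots: -1, 1

-1, 1


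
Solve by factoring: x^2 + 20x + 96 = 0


We need two numbers that multiply to 96 and add to 20.
Those numbers are 12 and 8 (since 12 * 8 = 96 and 12 + 8 = 20).
So x^2 + 20x + 96 = (x + 12)(x + 8) = 0
Setting each factor to zero: x = -12 or x = -8

x = -12, x = -8


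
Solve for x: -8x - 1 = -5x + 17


Starting with: -8x - 1 = -5x + 17
Move all x terms to left: (-8 + 5)x = 17 + 1
Simplify: -3x = 18
Divide both sides by -3: x = -6

x = -6


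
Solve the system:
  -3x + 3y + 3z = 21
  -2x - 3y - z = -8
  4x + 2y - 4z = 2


Using Cramer's rule. Expand each determinant along the first row.
D  = (-3)*[(-3)*(-4) - (-1)*2] - 3*[(-2)*(-4) - (-1)*4] + 3*[(-2)*2 - (-3)*4]
  = (-3)*(14) - 3*(12) + 3*(8) = -54
Dx = 21*[(-3)*(-4) - (-1)*2] - 3*[(-8)*(-4) - (-1)*2] + 3*[(-8)*2 - (-3)*2]
  = 21*(14) - 3*(34) + 3*(-10) = 162
Dy = (-3)*[(-8)*(-4) - (-1)*2] - 21*[(-2)*(-4) - (-1)*4] + 3*[(-2)*2 - (-8)*4]
  = (-3)*(34) - 21*(12) + 3*(28) = -270
Dz = (-3)*[(-3)*2 - (-8)*2] - 3*[(-2)*2 - (-8)*4] + 21*[(-2)*2 - (-3)*4]
  = (-3)*(10) - 3*(28) + 21*(8) = 54
x = Dx/D = 162/-54 = -3, y = Dy/D = -270/-54 = 5, z = Dz/D = 54/-54 = -1
Check eq1: (-3)(-3) + (3)(5) + (3)(-1) = 21 = 21 ✓
Check eq2: (-2)(-3) + (-3)(5) + (-1)(-1) = -8 = -8 ✓
Check eq3: (4)(-3) + (2)(5) + (-4)(-1) = 2 = 2 ✓

x = -3, y = 5, z = -1


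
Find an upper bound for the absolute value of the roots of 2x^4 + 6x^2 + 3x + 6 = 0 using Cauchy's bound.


Cauchy's bound: all roots r satisfy |r| <= 1 + max(|a_i/a_n|) for i = 0,...,n-1
where a_n is the leading coefficient.

Coefficients: [2, 0, 6, 3, 6]
Leading coefficient a_n = 2
Ratios |a_i/a_n|: 0, 3, 3/2, 3
Maximum ratio: 3
Cauchy's bound: |r| <= 1 + 3 = 4

Upper bound = 4


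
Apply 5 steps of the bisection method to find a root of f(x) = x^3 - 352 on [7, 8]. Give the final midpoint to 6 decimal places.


f(x) = x^3 - 352
f(7) = -9 < 0
f(8) = 160 > 0

Step 1: midpoint = (7.000000 + 8.000000)/2 = 7.500000
  f(7.500000) = 69.875000
  f(mid) > 0, so root is in [7.000000, 7.500000]

Step 2: midpoint = (7.000000 + 7.500000)/2 = 7.250000
  f(7.250000) = 29.078125
  f(mid) > 0, so root is in [7.000000, 7.250000]

Step 3: midpoint = (7.000000 + 7.250000)/2 = 7.125000
  f(7.125000) = 9.705078
  f(mid) > 0, so root is in [7.000000, 7.125000]

Step 4: midpoint = (7.000000 + 7.125000)/2 = 7.062500
  f(7.062500) = 0.269775
  f(mid) > 0, so root is in [7.000000, 7.062500]

Step 5: midpoint = (7.000000 + 7.062500)/2 = 7.031250
  f(7.031250) = -4.385712
  f(mid) < 0, so root is in [7.031250, 7.062500]

midpoint = 7.031250


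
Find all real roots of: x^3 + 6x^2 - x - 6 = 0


Let p(x) = x^3 + 6x^2 - x - 6. By the rational root theorem (leading coefficient 1), any rational root is an integer divisor of 6: try ±1, ±2, ... in turn.
Test x = 1: value = 0 ✓, so (x - 1) is a factor.
Synthetic division by (x - 1): bring down 1; 1(1) + 6 = 7; 7(1) - 1 = 6; 6(1) - 6 = 0 → quotient x^2 + 7x + 6, remainder 0.
Solve the quadratic x^2 + 7x + 6 = 0: discriminant = 7^2 - 4(1)(6) = 49 - 24 = 25.
sqrt(25) = 5, so x = (-7 ± 5)/2: x = -1 or x = -6.

x = -6, x = -1, x = 1


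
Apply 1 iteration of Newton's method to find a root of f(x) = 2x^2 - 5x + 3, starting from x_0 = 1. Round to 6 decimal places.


Newton's method: x_(n+1) = x_n - f(x_n)/f'(x_n)
f(x) = 2x^2 - 5x + 3
f'(x) = 4x - 5

Iteration 1:
  f(1.000000) = 0.000000
  f'(1.000000) = -1.000000
  x_1 = 1.000000 - (0.000000)/(-1.000000) = 1.000000

x_1 = 1.000000


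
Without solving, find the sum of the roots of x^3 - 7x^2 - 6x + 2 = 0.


By Vieta's formulas for x^3 + bx^2 + cx + d = 0:
  r1 + r2 + r3 = -b/a = 7
  r1*r2 + r1*r3 + r2*r3 = c/a = -6
  r1*r2*r3 = -d/a = -2


Sum = 7


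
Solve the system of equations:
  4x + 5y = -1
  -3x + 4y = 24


Using Cramer's rule:
Determinant D = (4)(4) - (-3)(5) = 16 + 15 = 31
Dx = (-1)(4) - (24)(5) = -4 - 120 = -124
Dy = (4)(24) - (-3)(-1) = 96 - 3 = 93
x = Dx/D = -124/31 = -4
y = Dy/D = 93/31 = 3

x = -4, y = 3


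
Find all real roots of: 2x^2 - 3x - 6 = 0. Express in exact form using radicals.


Using the quadratic formula: x = (-b ± sqrt(b^2 - 4ac)) / (2a)
Here a = 2, b = -3, c = -6
Discriminant = b^2 - 4ac = (-3)^2 - 4(2)(-6) = 9 + 48 = 57
Since discriminant = 57 > 0, there are two real roots.
x = (3 ± sqrt(57)) / 4
Numerically: x ≈ 2.6375 or x ≈ -1.1375

x = (3 + sqrt(57)) / 4 or x = (3 - sqrt(57)) / 4


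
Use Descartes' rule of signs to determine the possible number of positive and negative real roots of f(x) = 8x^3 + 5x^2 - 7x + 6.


Descartes' rule of signs:

For positive roots, count sign changes in f(x) = 8x^3 + 5x^2 - 7x + 6:
Signs of coefficients: +, +, -, +
Number of sign changes: 2
Possible positive real roots: 2, 0

For negative roots, examine f(-x) = -8x^3 + 5x^2 + 7x + 6:
Signs of coefficients: -, +, +, +
Number of sign changes: 1
Possible negative real roots: 1

Positive roots: 2 or 0; Negative roots: 1


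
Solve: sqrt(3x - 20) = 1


Square both sides: 3x - 20 = 1^2 = 1
3x = 1 + 20 = 21
x = 7
Check: sqrt(3*7 - 20) = sqrt(1) = 1 ✓

x = 7


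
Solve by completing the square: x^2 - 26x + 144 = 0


Start: x^2 - 26x + 144 = 0
Move constant: x^2 - 26x = -144
Half of -26 is -13, squared is 169
Add 169 to both sides: x^2 - 26x + 169 = 25
(x - 13)^2 = 25
x - 13 = ±5
x = 13 + 5 = 18 or x = 13 - 5 = 8

x = 8, x = 18


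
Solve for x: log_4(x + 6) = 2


Convert to exponential form: x + 6 = 4^2 = 16
x = 16 - 6 = 10
Check: log_4(10 + 6) = log_4(16) = log_4(16) = 2 ✓

x = 10


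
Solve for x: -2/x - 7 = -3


Subtract -7 from both sides: -2/x = 4
Multiply both sides by x: -2 = 4 * x
Divide by 4: x = -1/2

x = -1/2


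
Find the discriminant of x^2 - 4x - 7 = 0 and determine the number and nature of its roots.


For ax^2 + bx + c = 0, discriminant D = b^2 - 4ac
Here a = 1, b = -4, c = -7
D = (-4)^2 - 4(1)(-7) = 16 + 28 = 44

D = 44 > 0 but not a perfect square
The equation has 2 distinct real irrational roots.

Discriminant = 44, 2 distinct real irrational roots


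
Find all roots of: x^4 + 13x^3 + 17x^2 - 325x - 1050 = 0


Let p(x) = x^4 + 13x^3 + 17x^2 - 325x - 1050. By the rational root theorem (leading coefficient 1), any rational root is an integer divisor of 1050: try ±1, ±2, ... in turn.
Test x = 1: value = -1344 ≠ 0.
Test x = -1: value = -720 ≠ 0.
Test x = 2: value = -1512 ≠ 0.
Test x = -2: value = -420 ≠ 0.
Test x = 3: value = -1440 ≠ 0.
Test x = -3: value = -192 ≠ 0.
Test x = 5: value = 0 ✓, so (x - 5) is a factor.
Synthetic division by (x - 5): bring down 1; 1(5) + 13 = 18; 18(5) + 17 = 107; 107(5) - 325 = 210; 210(5) - 1050 = 0 → quotient x^3 + 18x^2 + 107x + 210, remainder 0.
Continue with the quotient x^3 + 18x^2 + 107x + 210 (candidates must divide 210; re-test x = 5 first in case it repeats).
Test x = 5: value = 1320 ≠ 0.
Test x = -5: value = 0 ✓, so (x + 5) is a factor.
Synthetic division by (x + 5): bring down 1; 1(-5) + 18 = 13; 13(-5) + 107 = 42; 42(-5) + 210 = 0 → quotient x^2 + 13x + 42, remainder 0.
Solve the quadratic x^2 + 13x + 42 = 0: discriminant = 13^2 - 4(1)(42) = 169 - 168 = 1.
sqrt(1) = 1, so x = (-13 ± 1)/2: x = -6 or x = -7.
Collecting all roots found:

x = -7, x = -6, x = -5, x = 5


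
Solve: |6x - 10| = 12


An absolute value equation |expr| = 12 gives two cases:
Case 1: 6x - 10 = 12
  6x = 22, so x = 11/3
Case 2: 6x - 10 = -12
  6x = -2, so x = -1/3

x = -1/3, x = 11/3


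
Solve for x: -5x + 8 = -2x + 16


Starting with: -5x + 8 = -2x + 16
Move all x terms to left: (-5 + 2)x = 16 - 8
Simplify: -3x = 8
Divide both sides by -3: x = -8/3

x = -8/3


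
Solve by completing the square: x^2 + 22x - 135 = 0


Start: x^2 + 22x - 135 = 0
Move constant: x^2 + 22x = 135
Half of 22 is 11, squared is 121
Add 121 to both sides: x^2 + 22x + 121 = 256
(x + 11)^2 = 256
x + 11 = ±16
x = -11 + 16 = 5 or x = -11 - 16 = -27

x = -27, x = 5


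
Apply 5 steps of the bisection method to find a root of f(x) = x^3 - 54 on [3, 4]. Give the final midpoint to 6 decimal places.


f(x) = x^3 - 54
f(3) = -27 < 0
f(4) = 10 > 0

Step 1: midpoint = (3.000000 + 4.000000)/2 = 3.500000
  f(3.500000) = -11.125000
  f(mid) < 0, so root is in [3.500000, 4.000000]

Step 2: midpoint = (3.500000 + 4.000000)/2 = 3.750000
  f(3.750000) = -1.265625
  f(mid) < 0, so root is in [3.750000, 4.000000]

Step 3: midpoint = (3.750000 + 4.000000)/2 = 3.875000
  f(3.875000) = 4.185547
  f(mid) > 0, so root is in [3.750000, 3.875000]

Step 4: midpoint = (3.750000 + 3.875000)/2 = 3.812500
  f(3.812500) = 1.415283
  f(mid) > 0, so root is in [3.750000, 3.812500]

Step 5: midpoint = (3.750000 + 3.812500)/2 = 3.781250
  f(3.781250) = 0.063751
  f(mid) > 0, so root is in [3.750000, 3.781250]

midpoint = 3.781250


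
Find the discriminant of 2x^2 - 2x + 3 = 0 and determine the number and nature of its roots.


For ax^2 + bx + c = 0, discriminant D = b^2 - 4ac
Here a = 2, b = -2, c = 3
D = (-2)^2 - 4(2)(3) = 4 - 24 = -20

D = -20 < 0
The equation has no real roots (2 complex conjugate roots).

Discriminant = -20, no real roots (2 complex conjugate roots)


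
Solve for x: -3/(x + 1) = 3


Multiply both sides by (x + 1): -3 = 3(x + 1)
Distribute: -3 = 3x + 3
3x = -3 - 3 = -6
x = -2

x = -2


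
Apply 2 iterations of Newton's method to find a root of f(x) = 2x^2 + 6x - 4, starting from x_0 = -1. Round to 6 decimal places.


Newton's method: x_(n+1) = x_n - f(x_n)/f'(x_n)
f(x) = 2x^2 + 6x - 4
f'(x) = 4x + 6

Iteration 1:
  f(-1.000000) = -8.000000
  f'(-1.000000) = 2.000000
  x_1 = -1.000000 - (-8.000000)/(2.000000) = 3.000000

Iteration 2:
  f(3.000000) = 32.000000
  f'(3.000000) = 18.000000
  x_2 = 3.000000 - (32.000000)/(18.000000) = 1.222222

x_2 = 1.222222


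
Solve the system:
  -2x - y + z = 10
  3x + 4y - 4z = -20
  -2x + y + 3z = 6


Using Cramer's rule. Expand each determinant along the first row.
D  = (-2)*[4*3 - (-4)*1] - (-1)*[3*3 - (-4)*(-2)] + 1*[3*1 - 4*(-2)]
  = (-2)*(16) - (-1)*(1) + 1*(11) = -20
Dx = 10*[4*3 - (-4)*1] - (-1)*[(-20)*3 - (-4)*6] + 1*[(-20)*1 - 4*6]
  = 10*(16) - (-1)*(-36) + 1*(-44) = 80
Dy = (-2)*[(-20)*3 - (-4)*6] - 10*[3*3 - (-4)*(-2)] + 1*[3*6 - (-20)*(-2)]
  = (-2)*(-36) - 10*(1) + 1*(-22) = 40
Dz = (-2)*[4*6 - (-20)*1] - (-1)*[3*6 - (-20)*(-2)] + 10*[3*1 - 4*(-2)]
  = (-2)*(44) - (-1)*(-22) + 10*(11) = 0
x = Dx/D = 80/-20 = -4, y = Dy/D = 40/-20 = -2, z = Dz/D = 0/-20 = 0
Check eq1: (-2)(-4) + (-1)(-2) + (1)(0) = 10 = 10 ✓
Check eq2: (3)(-4) + (4)(-2) + (-4)(0) = -20 = -20 ✓
Check eq3: (-2)(-4) + (1)(-2) + (3)(0) = 6 = 6 ✓

x = -4, y = -2, z = 0


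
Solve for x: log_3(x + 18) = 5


Convert to exponential form: x + 18 = 3^5 = 243
x = 243 - 18 = 225
Check: log_3(225 + 18) = log_3(243) = log_3(243) = 5 ✓

x = 225


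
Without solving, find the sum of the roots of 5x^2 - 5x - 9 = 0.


By Vieta's formulas for ax^2 + bx + c = 0:
  Sum of roots = -b/a
  Product of roots = c/a

Here a = 5, b = -5, c = -9
Sum = -(-5)/5 = 1
Product = -9/5 = -9/5

Sum = 1


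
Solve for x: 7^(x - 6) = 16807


Express both sides with the same base.
16807 = 7^5
Since the bases match, equate exponents: x - 6 = 5
So x = 5 - (-6) = 11

x = 11


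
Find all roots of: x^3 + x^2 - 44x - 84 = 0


Let p(x) = x^3 + x^2 - 44x - 84. By the rational root theorem (leading coefficient 1), any rational root is an integer divisor of 84: try ±1, ±2, ... in turn.
Test x = 1: value = -126 ≠ 0.
Test x = -1: value = -40 ≠ 0.
Test x = 2: value = -160 ≠ 0.
Test x = -2: value = 0 ✓, so (x + 2) is a factor.
Synthetic division by (x + 2): bring down 1; 1(-2) + 1 = -1; (-1)(-2) - 44 = -42; (-42)(-2) - 84 = 0 → quotient x^2 - x - 42, remainder 0.
Solve the quadratic x^2 - x - 42 = 0: discriminant = (-1)^2 - 4(1)(-42) = 1 + 168 = 169.
sqrt(169) = 13, so x = (1 ± 13)/2: x = 7 or x = -6.
Collecting all roots found:

x = -6, x = -2, x = 7


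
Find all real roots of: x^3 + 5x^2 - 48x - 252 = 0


Let p(x) = x^3 + 5x^2 - 48x - 252. By the rational root theorem (leading coefficient 1), any rational root is an integer divisor of 252: try ±1, ±2, ... in turn.
Test x = 1: value = -294 ≠ 0.
Test x = -1: value = -200 ≠ 0.
Test x = 2: value = -320 ≠ 0.
Test x = -2: value = -144 ≠ 0.
Test x = 3: value = -324 ≠ 0.
Test x = -3: value = -90 ≠ 0.
Test x = 4: value = -300 ≠ 0.
Test x = -4: value = -44 ≠ 0.
Test x = 6: value = -144 ≠ 0.
Test x = -6: value = 0 ✓, so (x + 6) is a factor.
Synthetic division by (x + 6): bring down 1; 1(-6) + 5 = -1; (-1)(-6) - 48 = -42; (-42)(-6) - 252 = 0 → quotient x^2 - x - 42, remainder 0.
Solve the quadratic x^2 - x - 42 = 0: discriminant = (-1)^2 - 4(1)(-42) = 1 + 168 = 169.
sqrt(169) = 13, so x = (1 ± 13)/2: x = 7 or x = -6.

x = -6 (multiplicity 2), x = 7


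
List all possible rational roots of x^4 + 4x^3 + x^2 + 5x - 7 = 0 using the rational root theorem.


Rational root theorem: possible roots are ±p/q where:
  p divides the constant term (-7): p ∈ {1, 7}
  q divides the leading coefficient (1): q ∈ {1}

All possible rational roots: -7, -1, 1, 7

-7, -1, 1, 7


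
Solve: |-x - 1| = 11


An absolute value equation |expr| = 11 gives two cases:
Case 1: -x - 1 = 11
  -x = 12, so x = -12
Case 2: -x - 1 = -11
  -x = -10, so x = 10

x = -12, x = 10


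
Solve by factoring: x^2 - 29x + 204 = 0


We need two numbers that multiply to 204 and add to -29.
Those numbers are -17 and -12 (since (-17) * (-12) = 204 and (-17) + (-12) = -29).
So x^2 - 29x + 204 = (x - 17)(x - 12) = 0
Setting each factor to zero: x = 17 or x = 12

x = 12, x = 17


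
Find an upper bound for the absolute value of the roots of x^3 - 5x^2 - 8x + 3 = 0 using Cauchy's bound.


Cauchy's bound: all roots r satisfy |r| <= 1 + max(|a_i/a_n|) for i = 0,...,n-1
where a_n is the leading coefficient.

Coefficients: [1, -5, -8, 3]
Leading coefficient a_n = 1
Ratios |a_i/a_n|: 5, 8, 3
Maximum ratio: 8
Cauchy's bound: |r| <= 1 + 8 = 9

Upper bound = 9


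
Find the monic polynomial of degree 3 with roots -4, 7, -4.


A monic polynomial with roots -4, 7, -4 is:
p(x) = (x + 4)(x - 7)(x + 4)
After multiplying by (x + 4): x + 4
After multiplying by (x - 7): x^2 - 3x - 28
After multiplying by (x + 4): x^3 + x^2 - 40x - 112

x^3 + x^2 - 40x - 112


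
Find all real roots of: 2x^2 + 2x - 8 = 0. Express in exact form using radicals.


Using the quadratic formula: x = (-b ± sqrt(b^2 - 4ac)) / (2a)
Here a = 2, b = 2, c = -8
Discriminant = b^2 - 4ac = 2^2 - 4(2)(-8) = 4 + 64 = 68
Since discriminant = 68 > 0, there are two real roots.
x = (-2 ± 2*sqrt(17)) / 4
Simplifying: x = (-1 ± sqrt(17)) / 2
Numerically: x ≈ 1.5616 or x ≈ -2.5616

x = (-1 + sqrt(17)) / 2 or x = (-1 - sqrt(17)) / 2


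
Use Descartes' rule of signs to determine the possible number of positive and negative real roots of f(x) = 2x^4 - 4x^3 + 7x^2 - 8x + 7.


Descartes' rule of signs:

For positive roots, count sign changes in f(x) = 2x^4 - 4x^3 + 7x^2 - 8x + 7:
Signs of coefficients: +, -, +, -, +
Number of sign changes: 4
Possible positive real roots: 4, 2, 0

For negative roots, examine f(-x) = 2x^4 + 4x^3 + 7x^2 + 8x + 7:
Signs of coefficients: +, +, +, +, +
Number of sign changes: 0
Possible negative real roots: 0

Positive roots: 4 or 2 or 0; Negative roots: 0


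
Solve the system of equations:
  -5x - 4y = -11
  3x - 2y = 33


Using Cramer's rule:
Determinant D = (-5)(-2) - (3)(-4) = 10 + 12 = 22
Dx = (-11)(-2) - (33)(-4) = 22 + 132 = 154
Dy = (-5)(33) - (3)(-11) = -165 + 33 = -132
x = Dx/D = 154/22 = 7
y = Dy/D = -132/22 = -6

x = 7, y = -6


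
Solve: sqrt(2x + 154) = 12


Square both sides: 2x + 154 = 12^2 = 144
2x = 144 - 154 = -10
x = -5
Check: sqrt(2*(-5) + 154) = sqrt(144) = 12 ✓

x = -5


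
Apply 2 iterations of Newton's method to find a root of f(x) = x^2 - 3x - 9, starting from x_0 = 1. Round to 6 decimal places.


Newton's method: x_(n+1) = x_n - f(x_n)/f'(x_n)
f(x) = x^2 - 3x - 9
f'(x) = 2x - 3

Iteration 1:
  f(1.000000) = -11.000000
  f'(1.000000) = -1.000000
  x_1 = 1.000000 - (-11.000000)/(-1.000000) = -10.000000

Iteration 2:
  f(-10.000000) = 121.000000
  f'(-10.000000) = -23.000000
  x_2 = -10.000000 - (121.000000)/(-23.000000) = -4.739130

x_2 = -4.739130


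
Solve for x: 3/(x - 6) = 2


Multiply both sides by (x - 6): 3 = 2(x - 6)
Distribute: 3 = 2x - 12
2x = 3 + 12 = 15
x = 15/2

x = 15/2


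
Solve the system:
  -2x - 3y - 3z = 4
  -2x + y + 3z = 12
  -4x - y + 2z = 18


Using Cramer's rule. Expand each determinant along the first row.
D  = (-2)*[1*2 - 3*(-1)] - (-3)*[(-2)*2 - 3*(-4)] + (-3)*[(-2)*(-1) - 1*(-4)]
  = (-2)*(5) - (-3)*(8) + (-3)*(6) = -4
Dx = 4*[1*2 - 3*(-1)] - (-3)*[12*2 - 3*18] + (-3)*[12*(-1) - 1*18]
  = 4*(5) - (-3)*(-30) + (-3)*(-30) = 20
Dy = (-2)*[12*2 - 3*18] - 4*[(-2)*2 - 3*(-4)] + (-3)*[(-2)*18 - 12*(-4)]
  = (-2)*(-30) - 4*(8) + (-3)*(12) = -8
Dz = (-2)*[1*18 - 12*(-1)] - (-3)*[(-2)*18 - 12*(-4)] + 4*[(-2)*(-1) - 1*(-4)]
  = (-2)*(30) - (-3)*(12) + 4*(6) = 0
x = Dx/D = 20/-4 = -5, y = Dy/D = -8/-4 = 2, z = Dz/D = 0/-4 = 0
Check eq1: (-2)(-5) + (-3)(2) + (-3)(0) = 4 = 4 ✓
Check eq2: (-2)(-5) + (1)(2) + (3)(0) = 12 = 12 ✓
Check eq3: (-4)(-5) + (-1)(2) + (2)(0) = 18 = 18 ✓

x = -5, y = 2, z = 0


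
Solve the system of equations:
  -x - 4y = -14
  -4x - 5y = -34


Using Cramer's rule:
Determinant D = (-1)(-5) - (-4)(-4) = 5 - 16 = -11
Dx = (-14)(-5) - (-34)(-4) = 70 - 136 = -66
Dy = (-1)(-34) - (-4)(-14) = 34 - 56 = -22
x = Dx/D = -66/-11 = 6
y = Dy/D = -22/-11 = 2

x = 6, y = 2


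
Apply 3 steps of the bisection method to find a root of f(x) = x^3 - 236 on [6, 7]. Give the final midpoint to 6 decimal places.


f(x) = x^3 - 236
f(6) = -20 < 0
f(7) = 107 > 0

Step 1: midpoint = (6.000000 + 7.000000)/2 = 6.500000
  f(6.500000) = 38.625000
  f(mid) > 0, so root is in [6.000000, 6.500000]

Step 2: midpoint = (6.000000 + 6.500000)/2 = 6.250000
  f(6.250000) = 8.140625
  f(mid) > 0, so root is in [6.000000, 6.250000]

Step 3: midpoint = (6.000000 + 6.250000)/2 = 6.125000
  f(6.125000) = -6.216797
  f(mid) < 0, so root is in [6.125000, 6.250000]

midpoint = 6.125000


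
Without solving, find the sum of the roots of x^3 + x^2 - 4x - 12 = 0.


By Vieta's formulas for x^3 + bx^2 + cx + d = 0:
  r1 + r2 + r3 = -b/a = -1
  r1*r2 + r1*r3 + r2*r3 = c/a = -4
  r1*r2*r3 = -d/a = 12


Sum = -1


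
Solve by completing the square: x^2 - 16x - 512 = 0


Start: x^2 - 16x - 512 = 0
Move constant: x^2 - 16x = 512
Half of -16 is -8, squared is 64
Add 64 to both sides: x^2 - 16x + 64 = 576
(x - 8)^2 = 576
x - 8 = ±24
x = 8 + 24 = 32 or x = 8 - 24 = -16

x = -16, x = 32


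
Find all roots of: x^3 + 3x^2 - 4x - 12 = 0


Let p(x) = x^3 + 3x^2 - 4x - 12. By the rational root theorem (leading coefficient 1), any rational root is an integer divisor of 12: try ±1, ±2, ... in turn.
Test x = 1: value = -12 ≠ 0.
Test x = -1: value = -6 ≠ 0.
Test x = 2: value = 0 ✓, so (x - 2) is a factor.
Synthetic division by (x - 2): bring down 1; 1(2) + 3 = 5; 5(2) - 4 = 6; 6(2) - 12 = 0 → quotient x^2 + 5x + 6, remainder 0.
Solve the quadratic x^2 + 5x + 6 = 0: discriminant = 5^2 - 4(1)(6) = 25 - 24 = 1.
sqrt(1) = 1, so x = (-5 ± 1)/2: x = -2 or x = -3.
Collecting all roots found:

x = -3, x = -2, x = 2


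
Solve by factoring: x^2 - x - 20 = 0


We need two numbers that multiply to -20 and add to -1.
Those numbers are 4 and -5 (since 4 * (-5) = -20 and 4 + (-5) = -1).
So x^2 - x - 20 = (x + 4)(x - 5) = 0
Setting each factor to zero: x = -4 or x = 5

x = -4, x = 5


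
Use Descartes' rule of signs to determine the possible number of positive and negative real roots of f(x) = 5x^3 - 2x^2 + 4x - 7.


Descartes' rule of signs:

For positive roots, count sign changes in f(x) = 5x^3 - 2x^2 + 4x - 7:
Signs of coefficients: +, -, +, -
Number of sign changes: 3
Possible positive real roots: 3, 1

For negative roots, examine f(-x) = -5x^3 - 2x^2 - 4x - 7:
Signs of coefficients: -, -, -, -
Number of sign changes: 0
Possible negative real roots: 0

Positive roots: 3 or 1; Negative roots: 0


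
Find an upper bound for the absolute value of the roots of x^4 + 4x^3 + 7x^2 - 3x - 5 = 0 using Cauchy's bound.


Cauchy's bound: all roots r satisfy |r| <= 1 + max(|a_i/a_n|) for i = 0,...,n-1
where a_n is the leading coefficient.

Coefficients: [1, 4, 7, -3, -5]
Leading coefficient a_n = 1
Ratios |a_i/a_n|: 4, 7, 3, 5
Maximum ratio: 7
Cauchy's bound: |r| <= 1 + 7 = 8

Upper bound = 8


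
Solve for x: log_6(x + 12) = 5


Convert to exponential form: x + 12 = 6^5 = 7776
x = 7776 - 12 = 7764
Check: log_6(7764 + 12) = log_6(7776) = log_6(7776) = 5 ✓

x = 7764


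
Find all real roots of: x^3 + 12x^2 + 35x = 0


The constant term is 0, so x = 0 is a root. Factor out x:
  x(x^2 + 12x + 35) = 0
Solve the quadratic x^2 + 12x + 35 = 0: discriminant = 12^2 - 4(1)(35) = 144 - 140 = 4.
sqrt(4) = 2, so x = (-12 ± 2)/2: x = -5 or x = -7.

x = -7, x = -5, x = 0


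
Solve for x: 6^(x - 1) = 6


Express both sides with the same base.
6 = 6^1
Since the bases match, equate exponents: x - 1 = 1
So x = 1 - (-1) = 2

x = 2


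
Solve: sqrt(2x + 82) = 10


Square both sides: 2x + 82 = 10^2 = 100
2x = 100 - 82 = 18
x = 9
Check: sqrt(2*9 + 82) = sqrt(100) = 10 ✓

x = 9


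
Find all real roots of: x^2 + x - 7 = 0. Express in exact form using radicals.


Using the quadratic formula: x = (-b ± sqrt(b^2 - 4ac)) / (2a)
Here a = 1, b = 1, c = -7
Discriminant = b^2 - 4ac = 1^2 - 4(1)(-7) = 1 + 28 = 29
Since discriminant = 29 > 0, there are two real roots.
x = (-1 ± sqrt(29)) / 2
Numerically: x ≈ 2.1926 or x ≈ -3.1926

x = (-1 + sqrt(29)) / 2 or x = (-1 - sqrt(29)) / 2


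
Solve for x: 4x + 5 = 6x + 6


Starting with: 4x + 5 = 6x + 6
Move all x terms to left: (4 - 6)x = 6 - 5
Simplify: -2x = 1
Divide both sides by -2: x = -1/2

x = -1/2


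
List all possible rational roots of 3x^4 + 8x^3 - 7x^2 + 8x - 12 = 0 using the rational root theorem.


Rational root theorem: possible roots are ±p/q where:
  p divides the constant term (-12): p ∈ {1, 2, 3, 4, 6, 12}
  q divides the leading coefficient (3): q ∈ {1, 3}

All possible rational roots: -12, -6, -4, -3, -2, -4/3, -1, -2/3, -1/3, 1/3, 2/3, 1, 4/3, 2, 3, 4, 6, 12

-12, -6, -4, -3, -2, -4/3, -1, -2/3, -1/3, 1/3, 2/3, 1, 4/3, 2, 3, 4, 6, 12


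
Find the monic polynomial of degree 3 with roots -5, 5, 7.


A monic polynomial with roots -5, 5, 7 is:
p(x) = (x + 5)(x - 5)(x - 7)
After multiplying by (x + 5): x + 5
After multiplying by (x - 5): x^2 - 25
After multiplying by (x - 7): x^3 - 7x^2 - 25x + 175

x^3 - 7x^2 - 25x + 175


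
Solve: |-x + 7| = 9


An absolute value equation |expr| = 9 gives two cases:
Case 1: -x + 7 = 9
  -x = 2, so x = -2
Case 2: -x + 7 = -9
  -x = -16, so x = 16

x = -2, x = 16


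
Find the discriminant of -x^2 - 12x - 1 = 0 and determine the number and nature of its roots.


For ax^2 + bx + c = 0, discriminant D = b^2 - 4ac
Here a = -1, b = -12, c = -1
D = (-12)^2 - 4(-1)(-1) = 144 - 4 = 140

D = 140 > 0 but not a perfect square
The equation has 2 distinct real irrational roots.

Discriminant = 140, 2 distinct real irrational roots


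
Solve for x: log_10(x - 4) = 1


Convert to exponential form: x - 4 = 10^1 = 10
x = 10 + 4 = 14
Check: log_10(14 - 4) = log_10(10) = log_10(10) = 1 ✓

x = 14


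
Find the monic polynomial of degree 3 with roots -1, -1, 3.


A monic polynomial with roots -1, -1, 3 is:
p(x) = (x + 1)(x + 1)(x - 3)
After multiplying by (x + 1): x + 1
After multiplying by (x + 1): x^2 + 2x + 1
After multiplying by (x - 3): x^3 - x^2 - 5x - 3

x^3 - x^2 - 5x - 3


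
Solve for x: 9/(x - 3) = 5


Multiply both sides by (x - 3): 9 = 5(x - 3)
Distribute: 9 = 5x - 15
5x = 9 + 15 = 24
x = 24/5

x = 24/5


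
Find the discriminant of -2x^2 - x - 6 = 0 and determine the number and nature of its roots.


For ax^2 + bx + c = 0, discriminant D = b^2 - 4ac
Here a = -2, b = -1, c = -6
D = (-1)^2 - 4(-2)(-6) = 1 - 48 = -47

D = -47 < 0
The equation has no real roots (2 complex conjugate roots).

Discriminant = -47, no real roots (2 complex conjugate roots)


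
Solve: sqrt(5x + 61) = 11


Square both sides: 5x + 61 = 11^2 = 121
5x = 121 - 61 = 60
x = 12
Check: sqrt(5*12 + 61) = sqrt(121) = 11 ✓

x = 12


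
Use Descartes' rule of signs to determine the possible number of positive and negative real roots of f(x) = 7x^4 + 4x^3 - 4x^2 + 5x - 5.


Descartes' rule of signs:

For positive roots, count sign changes in f(x) = 7x^4 + 4x^3 - 4x^2 + 5x - 5:
Signs of coefficients: +, +, -, +, -
Number of sign changes: 3
Possible positive real roots: 3, 1

For negative roots, examine f(-x) = 7x^4 - 4x^3 - 4x^2 - 5x - 5:
Signs of coefficients: +, -, -, -, -
Number of sign changes: 1
Possible negative real roots: 1

Positive roots: 3 or 1; Negative roots: 1


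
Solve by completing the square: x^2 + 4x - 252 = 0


Start: x^2 + 4x - 252 = 0
Move constant: x^2 + 4x = 252
Half of 4 is 2, squared is 4
Add 4 to both sides: x^2 + 4x + 4 = 256
(x + 2)^2 = 256
x + 2 = ±16
x = -2 + 16 = 14 or x = -2 - 16 = -18

x = -18, x = 14


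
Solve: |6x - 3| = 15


An absolute value equation |expr| = 15 gives two cases:
Case 1: 6x - 3 = 15
  6x = 18, so x = 3
Case 2: 6x - 3 = -15
  6x = -12, so x = -2

x = -2, x = 3


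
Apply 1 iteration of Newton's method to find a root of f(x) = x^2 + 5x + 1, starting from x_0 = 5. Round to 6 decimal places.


Newton's method: x_(n+1) = x_n - f(x_n)/f'(x_n)
f(x) = x^2 + 5x + 1
f'(x) = 2x + 5

Iteration 1:
  f(5.000000) = 51.000000
  f'(5.000000) = 15.000000
  x_1 = 5.000000 - (51.000000)/(15.000000) = 1.600000

x_1 = 1.600000


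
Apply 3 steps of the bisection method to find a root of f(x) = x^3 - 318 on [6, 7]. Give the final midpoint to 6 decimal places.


f(x) = x^3 - 318
f(6) = -102 < 0
f(7) = 25 > 0

Step 1: midpoint = (6.000000 + 7.000000)/2 = 6.500000
  f(6.500000) = -43.375000
  f(mid) < 0, so root is in [6.500000, 7.000000]

Step 2: midpoint = (6.500000 + 7.000000)/2 = 6.750000
  f(6.750000) = -10.453125
  f(mid) < 0, so root is in [6.750000, 7.000000]

Step 3: midpoint = (6.750000 + 7.000000)/2 = 6.875000
  f(6.875000) = 6.951172
  f(mid) > 0, so root is in [6.750000, 6.875000]

midpoint = 6.875000


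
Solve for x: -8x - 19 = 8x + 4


Starting with: -8x - 19 = 8x + 4
Move all x terms to left: (-8 - 8)x = 4 + 19
Simplify: -16x = 23
Divide both sides by -16: x = -23/16

x = -23/16


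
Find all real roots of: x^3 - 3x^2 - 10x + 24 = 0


Let p(x) = x^3 - 3x^2 - 10x + 24. By the rational root theorem (leading coefficient 1), any rational root is an integer divisor of 24: try ±1, ±2, ... in turn.
Test x = 1: value = 12 ≠ 0.
Test x = -1: value = 30 ≠ 0.
Test x = 2: value = 0 ✓, so (x - 2) is a factor.
Synthetic division by (x - 2): bring down 1; 1(2) - 3 = -1; (-1)(2) - 10 = -12; (-12)(2) + 24 = 0 → quotient x^2 - x - 12, remainder 0.
Solve the quadratic x^2 - x - 12 = 0: discriminant = (-1)^2 - 4(1)(-12) = 1 + 48 = 49.
sqrt(49) = 7, so x = (1 ± 7)/2: x = 4 or x = -3.

x = -3, x = 2, x = 4


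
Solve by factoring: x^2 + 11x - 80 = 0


We need two numbers that multiply to -80 and add to 11.
Those numbers are 16 and -5 (since 16 * (-5) = -80 and 16 + (-5) = 11).
So x^2 + 11x - 80 = (x + 16)(x - 5) = 0
Setting each factor to zero: x = -16 or x = 5

x = -16, x = 5


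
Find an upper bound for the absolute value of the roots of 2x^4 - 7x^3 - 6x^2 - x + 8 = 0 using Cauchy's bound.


Cauchy's bound: all roots r satisfy |r| <= 1 + max(|a_i/a_n|) for i = 0,...,n-1
where a_n is the leading coefficient.

Coefficients: [2, -7, -6, -1, 8]
Leading coefficient a_n = 2
Ratios |a_i/a_n|: 7/2, 3, 1/2, 4
Maximum ratio: 4
Cauchy's bound: |r| <= 1 + 4 = 5

Upper bound = 5


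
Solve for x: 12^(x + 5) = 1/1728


Express both sides with the same base.
1/1728 = 12^(-3)
Since the bases match, equate exponents: x + 5 = -3
So x = -3 - (5) = -8

x = -8


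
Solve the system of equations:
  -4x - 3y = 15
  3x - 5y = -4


Using Cramer's rule:
Determinant D = (-4)(-5) - (3)(-3) = 20 + 9 = 29
Dx = (15)(-5) - (-4)(-3) = -75 - 12 = -87
Dy = (-4)(-4) - (3)(15) = 16 - 45 = -29
x = Dx/D = -87/29 = -3
y = Dy/D = -29/29 = -1

x = -3, y = -1


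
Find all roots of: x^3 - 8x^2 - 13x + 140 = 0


Let p(x) = x^3 - 8x^2 - 13x + 140. By the rational root theorem (leading coefficient 1), any rational root is an integer divisor of 140: try ±1, ±2, ... in turn.
Test x = 1: value = 120 ≠ 0.
Test x = -1: value = 144 ≠ 0.
Test x = 2: value = 90 ≠ 0.
Test x = -2: value = 126 ≠ 0.
Test x = 4: value = 24 ≠ 0.
Test x = -4: value = 0 ✓, so (x + 4) is a factor.
Synthetic division by (x + 4): bring down 1; 1(-4) - 8 = -12; (-12)(-4) - 13 = 35; 35(-4) + 140 = 0 → quotient x^2 - 12x + 35, remainder 0.
Solve the quadratic x^2 - 12x + 35 = 0: discriminant = (-12)^2 - 4(1)(35) = 144 - 140 = 4.
sqrt(4) = 2, so x = (12 ± 2)/2: x = 7 or x = 5.
Collecting all roots found:

x = -4, x = 5, x = 7


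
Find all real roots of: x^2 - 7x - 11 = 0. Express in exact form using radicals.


Using the quadratic formula: x = (-b ± sqrt(b^2 - 4ac)) / (2a)
Here a = 1, b = -7, c = -11
Discriminant = b^2 - 4ac = (-7)^2 - 4(1)(-11) = 49 + 44 = 93
Since discriminant = 93 > 0, there are two real roots.
x = (7 ± sqrt(93)) / 2
Numerically: x ≈ 8.3218 or x ≈ -1.3218

x = (7 + sqrt(93)) / 2 or x = (7 - sqrt(93)) / 2


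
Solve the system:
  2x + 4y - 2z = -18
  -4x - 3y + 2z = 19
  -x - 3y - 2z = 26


Using Cramer's rule. Expand each determinant along the first row.
D  = 2*[(-3)*(-2) - 2*(-3)] - 4*[(-4)*(-2) - 2*(-1)] + (-2)*[(-4)*(-3) - (-3)*(-1)]
  = 2*(12) - 4*(10) + (-2)*(9) = -34
Dx = (-18)*[(-3)*(-2) - 2*(-3)] - 4*[19*(-2) - 2*26] + (-2)*[19*(-3) - (-3)*26]
  = (-18)*(12) - 4*(-90) + (-2)*(21) = 102
Dy = 2*[19*(-2) - 2*26] - (-18)*[(-4)*(-2) - 2*(-1)] + (-2)*[(-4)*26 - 19*(-1)]
  = 2*(-90) - (-18)*(10) + (-2)*(-85) = 170
Dz = 2*[(-3)*26 - 19*(-3)] - 4*[(-4)*26 - 19*(-1)] + (-18)*[(-4)*(-3) - (-3)*(-1)]
  = 2*(-21) - 4*(-85) + (-18)*(9) = 136
x = Dx/D = 102/-34 = -3, y = Dy/D = 170/-34 = -5, z = Dz/D = 136/-34 = -4
Check eq1: (2)(-3) + (4)(-5) + (-2)(-4) = -18 = -18 ✓
Check eq2: (-4)(-3) + (-3)(-5) + (2)(-4) = 19 = 19 ✓
Check eq3: (-1)(-3) + (-3)(-5) + (-2)(-4) = 26 = 26 ✓

x = -3, y = -5, z = -4


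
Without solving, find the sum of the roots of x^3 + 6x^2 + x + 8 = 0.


By Vieta's formulas for x^3 + bx^2 + cx + d = 0:
  r1 + r2 + r3 = -b/a = -6
  r1*r2 + r1*r3 + r2*r3 = c/a = 1
  r1*r2*r3 = -d/a = -8


Sum = -6


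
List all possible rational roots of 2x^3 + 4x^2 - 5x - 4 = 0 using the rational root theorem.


Rational root theorem: possible roots are ±p/q where:
  p divides the constant term (-4): p ∈ {1, 2, 4}
  q divides the leading coefficient (2): q ∈ {1, 2}

All possible rational roots: -4, -2, -1, -1/2, 1/2, 1, 2, 4

-4, -2, -1, -1/2, 1/2, 1, 2, 4


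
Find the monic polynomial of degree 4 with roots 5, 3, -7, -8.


A monic polynomial with roots 5, 3, -7, -8 is:
p(x) = (x - 5)(x - 3)(x + 7)(x + 8)
After multiplying by (x - 5): x - 5
After multiplying by (x - 3): x^2 - 8x + 15
After multiplying by (x + 7): x^3 - x^2 - 41x + 105
After multiplying by (x + 8): x^4 + 7x^3 - 49x^2 - 223x + 840

x^4 + 7x^3 - 49x^2 - 223x + 840


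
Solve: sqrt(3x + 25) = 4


Square both sides: 3x + 25 = 4^2 = 16
3x = 16 - 25 = -9
x = -3
Check: sqrt(3*(-3) + 25) = sqrt(16) = 4 ✓

x = -3


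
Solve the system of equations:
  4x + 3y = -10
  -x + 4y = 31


Using Cramer's rule:
Determinant D = (4)(4) - (-1)(3) = 16 + 3 = 19
Dx = (-10)(4) - (31)(3) = -40 - 93 = -133
Dy = (4)(31) - (-1)(-10) = 124 - 10 = 114
x = Dx/D = -133/19 = -7
y = Dy/D = 114/19 = 6

x = -7, y = 6


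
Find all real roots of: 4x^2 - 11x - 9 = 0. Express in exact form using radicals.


Using the quadratic formula: x = (-b ± sqrt(b^2 - 4ac)) / (2a)
Here a = 4, b = -11, c = -9
Discriminant = b^2 - 4ac = (-11)^2 - 4(4)(-9) = 121 + 144 = 265
Since discriminant = 265 > 0, there are two real roots.
x = (11 ± sqrt(265)) / 8
Numerically: x ≈ 3.4099 or x ≈ -0.6599

x = (11 + sqrt(265)) / 8 or x = (11 - sqrt(265)) / 8


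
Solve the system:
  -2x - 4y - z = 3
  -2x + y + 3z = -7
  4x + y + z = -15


Using Cramer's rule. Expand each determinant along the first row.
D  = (-2)*[1*1 - 3*1] - (-4)*[(-2)*1 - 3*4] + (-1)*[(-2)*1 - 1*4]
  = (-2)*(-2) - (-4)*(-14) + (-1)*(-6) = -46
Dx = 3*[1*1 - 3*1] - (-4)*[(-7)*1 - 3*(-15)] + (-1)*[(-7)*1 - 1*(-15)]
  = 3*(-2) - (-4)*(38) + (-1)*(8) = 138
Dy = (-2)*[(-7)*1 - 3*(-15)] - 3*[(-2)*1 - 3*4] + (-1)*[(-2)*(-15) - (-7)*4]
  = (-2)*(38) - 3*(-14) + (-1)*(58) = -92
Dz = (-2)*[1*(-15) - (-7)*1] - (-4)*[(-2)*(-15) - (-7)*4] + 3*[(-2)*1 - 1*4]
  = (-2)*(-8) - (-4)*(58) + 3*(-6) = 230
x = Dx/D = 138/-46 = -3, y = Dy/D = -92/-46 = 2, z = Dz/D = 230/-46 = -5
Check eq1: (-2)(-3) + (-4)(2) + (-1)(-5) = 3 = 3 ✓
Check eq2: (-2)(-3) + (1)(2) + (3)(-5) = -7 = -7 ✓
Check eq3: (4)(-3) + (1)(2) + (1)(-5) = -15 = -15 ✓

x = -3, y = 2, z = -5
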